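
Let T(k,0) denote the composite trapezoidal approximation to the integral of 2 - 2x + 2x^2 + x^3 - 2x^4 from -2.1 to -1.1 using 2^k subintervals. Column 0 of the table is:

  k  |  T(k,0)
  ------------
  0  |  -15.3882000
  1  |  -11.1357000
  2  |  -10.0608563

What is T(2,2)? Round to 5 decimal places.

-9.70153

T(1,1) = (4·(-11.1357000) − (-15.3882000)) / 3 = -9.7182000
T(2,1) = (4·(-10.0608563) − (-11.1357000)) / 3 = -9.7025751
T(2,2) = -9.7025751 + (-9.7025751 − (-9.7182000))/15 = -9.7015334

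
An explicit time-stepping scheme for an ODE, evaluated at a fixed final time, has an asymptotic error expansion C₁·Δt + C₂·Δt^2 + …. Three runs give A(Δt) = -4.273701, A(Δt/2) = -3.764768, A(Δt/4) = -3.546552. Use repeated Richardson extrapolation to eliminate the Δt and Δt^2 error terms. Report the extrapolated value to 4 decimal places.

-3.3525

First eliminate the Δt term (factor 2^1 = 2):
  B₁ = (2·(-3.764768) − (-4.273701))/1 = -3.255835
  B₂ = (2·(-3.546552) − (-3.764768))/1 = -3.328336
Then eliminate the Δt^2 term (factor 2^2 = 4):
  (4·(-3.328336) − (-3.255835))/3 = -3.352503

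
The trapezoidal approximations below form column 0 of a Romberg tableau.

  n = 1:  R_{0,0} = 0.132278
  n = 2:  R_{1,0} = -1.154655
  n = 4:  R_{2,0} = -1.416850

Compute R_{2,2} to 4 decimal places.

Richardson extrapolation on the trapezoidal column (denominator 4−1=3):
R_{1,1} = (4·(-1.154655) − 0.132278) / 3 = -1.583633
R_{2,1} = -1.416850 + (-1.416850 − (-1.154655))/3 = -1.504248
R_{2,2} = -1.504248 + (-1.504248 − (-1.583633))/15 = -1.498956
(Column j=1 coincides with Simpson's rule on the same nodes.)

-1.4990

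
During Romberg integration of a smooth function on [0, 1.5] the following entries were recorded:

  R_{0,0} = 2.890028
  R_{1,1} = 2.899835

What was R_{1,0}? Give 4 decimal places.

2.8974

From R_{1,1} = (4·R_{1,0} − R_{0,0})/3, solve for R_{1,0}:
4·R_{1,0} = 3·2.899835 + 2.890028 = 11.589533
R_{1,0} = 2.897383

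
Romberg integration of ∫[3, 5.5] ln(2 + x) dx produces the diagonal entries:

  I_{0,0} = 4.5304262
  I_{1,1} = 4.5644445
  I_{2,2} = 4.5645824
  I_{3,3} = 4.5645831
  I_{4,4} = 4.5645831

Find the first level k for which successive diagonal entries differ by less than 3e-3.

k = 2

|I_{1,1} − I_{0,0}| = 0.0340183 ≥ 3e-3
|I_{2,2} − I_{1,1}| = 0.0001379 < 3e-3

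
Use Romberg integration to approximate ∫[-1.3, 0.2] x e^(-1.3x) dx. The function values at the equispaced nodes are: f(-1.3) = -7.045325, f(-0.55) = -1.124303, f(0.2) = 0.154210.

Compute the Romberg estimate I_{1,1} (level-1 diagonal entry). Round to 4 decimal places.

-2.8471

I_{0,0} (trapezoid, 1 panel, h=1.5000): -5.168336
I_{1,0} (trapezoid, 2 panels, h=0.7500): -3.427395
I_{1,1} = -3.427395 + (-3.427395 − (-5.168336))/3 = -2.847081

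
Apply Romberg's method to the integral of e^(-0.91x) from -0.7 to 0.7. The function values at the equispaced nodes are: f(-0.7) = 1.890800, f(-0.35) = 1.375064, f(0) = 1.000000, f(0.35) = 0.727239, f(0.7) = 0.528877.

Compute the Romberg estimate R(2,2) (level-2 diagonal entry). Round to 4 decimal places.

1.4966

R(0,0) (trapezoid, 1 panel, h=1.4000): 1.693774
R(1,0) (trapezoid, 2 panels, h=0.7000): 1.546887
R(2,0) (trapezoid, 4 panels, h=0.3500): 1.509250
R(1,1) = 1.546887 + (1.546887 − 1.693774)/3 = 1.497925
R(2,1) = 1.509250 + (1.509250 − 1.546887)/3 = 1.496704
R(2,2) = 1.496704 + (1.496704 − 1.497925)/15 = 1.496623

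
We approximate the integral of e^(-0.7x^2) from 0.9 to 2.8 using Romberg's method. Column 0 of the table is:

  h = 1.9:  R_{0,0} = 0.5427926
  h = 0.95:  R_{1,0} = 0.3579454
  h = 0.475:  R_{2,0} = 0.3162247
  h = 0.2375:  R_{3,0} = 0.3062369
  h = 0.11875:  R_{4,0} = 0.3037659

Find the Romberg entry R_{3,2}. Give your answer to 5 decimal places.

R_{2,1} = (4·0.3162247 − 0.3579454) / 3 = 0.3023178
R_{3,1} = 0.3062369 + (0.3062369 − 0.3162247)/3 = 0.3029076
R_{3,2} = (16·0.3029076 − 0.3023178) / 15 = 0.3029469

0.30295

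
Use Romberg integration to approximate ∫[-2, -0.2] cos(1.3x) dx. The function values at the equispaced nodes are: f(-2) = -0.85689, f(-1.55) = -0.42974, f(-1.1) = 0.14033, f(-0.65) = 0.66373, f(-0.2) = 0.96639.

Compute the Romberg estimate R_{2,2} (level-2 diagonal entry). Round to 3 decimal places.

0.199

R_{0,0} (trapezoid, 1 panel, h=1.8000): 0.09855
R_{1,0} (trapezoid, 2 panels, h=0.9000): 0.17557
R_{2,0} (trapezoid, 4 panels, h=0.4500): 0.19308
R_{1,1} = 0.17557 + (0.17557 − 0.09855)/3 = 0.20124
R_{2,1} = 0.19308 + (0.19308 − 0.17557)/3 = 0.19892
R_{2,2} = 0.19892 + (0.19892 − 0.20124)/15 = 0.19877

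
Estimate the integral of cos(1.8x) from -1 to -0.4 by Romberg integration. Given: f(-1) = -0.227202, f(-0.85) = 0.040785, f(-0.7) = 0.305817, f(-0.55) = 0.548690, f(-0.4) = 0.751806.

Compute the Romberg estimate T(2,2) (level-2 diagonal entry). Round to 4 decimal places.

0.1747

T(0,0) (trapezoid, 1 panel, h=0.6000): 0.157381
T(1,0) (trapezoid, 2 panels, h=0.3000): 0.170436
T(2,0) (trapezoid, 4 panels, h=0.1500): 0.173639
T(1,1) = 0.170436 + (0.170436 − 0.157381)/3 = 0.174788
T(2,1) = 0.173639 + (0.173639 − 0.170436)/3 = 0.174707
T(2,2) = 0.174707 + (0.174707 − 0.174788)/15 = 0.174702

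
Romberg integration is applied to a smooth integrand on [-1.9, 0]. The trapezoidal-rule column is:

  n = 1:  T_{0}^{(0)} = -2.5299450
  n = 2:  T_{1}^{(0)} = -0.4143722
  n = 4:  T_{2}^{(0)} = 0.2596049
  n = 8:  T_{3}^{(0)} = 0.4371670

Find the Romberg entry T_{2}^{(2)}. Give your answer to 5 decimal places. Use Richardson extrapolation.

0.49716

Richardson extrapolation on the trapezoidal column (denominator 4−1=3):
T_{1}^{(1)} = -0.4143722 + (-0.4143722 − (-2.5299450))/3 = 0.2908187
T_{2}^{(1)} = (4·0.2596049 − (-0.4143722)) / 3 = 0.4842639
T_{2}^{(2)} = (16·0.4842639 − 0.2908187) / 15 = 0.4971602
(Column j=1 coincides with Simpson's rule on the same nodes.)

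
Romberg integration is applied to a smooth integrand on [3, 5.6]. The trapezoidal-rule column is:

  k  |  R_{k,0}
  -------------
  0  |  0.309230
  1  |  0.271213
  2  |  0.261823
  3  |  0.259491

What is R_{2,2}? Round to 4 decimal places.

0.2587

R_{1,1} = (4·0.271213 − 0.309230) / 3 = 0.258541
R_{2,1} = (4·0.261823 − 0.271213) / 3 = 0.258693
R_{2,2} = 0.258693 + (0.258693 − 0.258541)/15 = 0.258703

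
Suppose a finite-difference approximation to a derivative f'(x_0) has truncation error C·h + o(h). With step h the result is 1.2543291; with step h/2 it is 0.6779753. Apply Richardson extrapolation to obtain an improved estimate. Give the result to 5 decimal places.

0.10162

The leading error scales as h; refining by a factor of 2 reduces it by 2^1 = 2.
Extrapolated value = (2·A(h/2) − A(h)) / (2 − 1)
= (2·0.6779753 − 1.2543291) / 1
= 0.1016215 / 1 = 0.1016215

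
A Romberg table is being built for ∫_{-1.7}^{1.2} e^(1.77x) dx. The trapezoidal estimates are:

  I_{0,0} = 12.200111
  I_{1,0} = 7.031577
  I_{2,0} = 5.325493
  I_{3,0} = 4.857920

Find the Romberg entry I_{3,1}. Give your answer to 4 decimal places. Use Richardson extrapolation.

4.7021

Richardson extrapolation on the trapezoidal column (denominator 4−1=3):
I_{3,1} = (4·4.857920 − 5.325493) / 3 = 4.702062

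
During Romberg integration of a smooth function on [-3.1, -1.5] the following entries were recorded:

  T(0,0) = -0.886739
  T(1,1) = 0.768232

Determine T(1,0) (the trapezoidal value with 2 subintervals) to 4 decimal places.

0.3545

From T(1,1) = (4·T(1,0) − T(0,0))/3, solve for T(1,0):
4·T(1,0) = 3·0.768232 + (-0.886739) = 1.417957
T(1,0) = 0.354489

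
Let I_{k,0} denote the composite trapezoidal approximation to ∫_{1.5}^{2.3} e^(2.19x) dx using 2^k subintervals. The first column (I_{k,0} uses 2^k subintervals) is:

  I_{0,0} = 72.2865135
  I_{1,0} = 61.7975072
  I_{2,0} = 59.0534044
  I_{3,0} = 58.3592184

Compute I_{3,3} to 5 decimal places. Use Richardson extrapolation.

I_{1,1} = (4·61.7975072 − 72.2865135) / 3 = 58.3011718
I_{2,1} = (4·59.0534044 − 61.7975072) / 3 = 58.1387035
I_{3,1} = 58.3592184 + (58.3592184 − 59.0534044)/3 = 58.1278231
I_{2,2} = 58.1387035 + (58.1387035 − 58.3011718)/15 = 58.1278723
I_{3,2} = (16·58.1278231 − 58.1387035) / 15 = 58.1270977
I_{3,3} = (64·58.1270977 − 58.1278723) / 63 = 58.1270854

58.12709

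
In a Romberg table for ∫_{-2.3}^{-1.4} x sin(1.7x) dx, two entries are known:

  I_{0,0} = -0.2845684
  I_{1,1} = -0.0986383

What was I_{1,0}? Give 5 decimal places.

From I_{1,1} = (4·I_{1,0} − I_{0,0})/3, solve for I_{1,0}:
4·I_{1,0} = 3·(-0.0986383) + (-0.2845684) = -0.5804833
I_{1,0} = -0.1451208

-0.14512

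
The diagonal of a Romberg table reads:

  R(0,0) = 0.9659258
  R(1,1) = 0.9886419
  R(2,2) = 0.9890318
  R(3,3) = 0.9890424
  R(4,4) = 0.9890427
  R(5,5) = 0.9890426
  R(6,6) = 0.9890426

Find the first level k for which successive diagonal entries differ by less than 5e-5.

k = 3

|R(1,1) − R(0,0)| = 0.0227161 ≥ 5e-5
|R(2,2) − R(1,1)| = 0.0003899 ≥ 5e-5
|R(3,3) − R(2,2)| = 0.0000106 < 5e-5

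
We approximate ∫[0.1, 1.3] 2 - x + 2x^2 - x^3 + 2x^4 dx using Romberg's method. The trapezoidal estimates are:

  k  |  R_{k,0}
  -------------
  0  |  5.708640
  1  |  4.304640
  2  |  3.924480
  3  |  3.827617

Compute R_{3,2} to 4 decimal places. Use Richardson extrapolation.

Richardson extrapolation on the trapezoidal column (denominator 4−1=3):
R_{2,1} = 3.924480 + (3.924480 − 4.304640)/3 = 3.797760
R_{3,1} = 3.827617 + (3.827617 − 3.924480)/3 = 3.795329
R_{3,2} = 3.795329 + (3.795329 − 3.797760)/15 = 3.795167

3.7952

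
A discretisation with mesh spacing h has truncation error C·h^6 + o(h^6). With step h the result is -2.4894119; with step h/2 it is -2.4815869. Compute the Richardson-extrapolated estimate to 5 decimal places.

Extrapolated value = (64·A(h/2) − A(h)) / (64 − 1)
= (64·(-2.4815869) − (-2.4894119)) / 63
= -156.3321497 / 63 = -2.4814627

-2.48146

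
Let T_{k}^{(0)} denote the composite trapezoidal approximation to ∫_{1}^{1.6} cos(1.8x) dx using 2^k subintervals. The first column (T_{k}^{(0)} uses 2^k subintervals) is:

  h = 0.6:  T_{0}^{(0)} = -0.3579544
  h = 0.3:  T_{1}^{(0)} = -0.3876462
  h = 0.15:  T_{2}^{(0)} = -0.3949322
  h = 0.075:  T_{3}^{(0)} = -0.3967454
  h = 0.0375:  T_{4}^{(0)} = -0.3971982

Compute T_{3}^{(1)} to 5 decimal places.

T_{3}^{(1)} = (4·(-0.3967454) − (-0.3949322)) / 3 = -0.3973498

-0.39735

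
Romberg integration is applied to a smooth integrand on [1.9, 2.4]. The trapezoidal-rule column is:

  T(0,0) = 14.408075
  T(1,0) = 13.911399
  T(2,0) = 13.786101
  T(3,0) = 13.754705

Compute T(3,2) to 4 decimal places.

T(2,1) = 13.786101 + (13.786101 − 13.911399)/3 = 13.744335
T(3,1) = 13.754705 + (13.754705 − 13.786101)/3 = 13.744240
T(3,2) = (16·13.744240 − 13.744335) / 15 = 13.744234
(Column j=1 coincides with Simpson's rule on the same nodes.)

13.7442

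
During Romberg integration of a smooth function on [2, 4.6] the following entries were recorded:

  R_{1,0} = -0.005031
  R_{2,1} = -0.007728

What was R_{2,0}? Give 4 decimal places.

From R_{2,1} = (4·R_{2,0} − R_{1,0})/3, solve for R_{2,0}:
4·R_{2,0} = 3·(-0.007728) + (-0.005031) = -0.028215
R_{2,0} = -0.007054

-0.0071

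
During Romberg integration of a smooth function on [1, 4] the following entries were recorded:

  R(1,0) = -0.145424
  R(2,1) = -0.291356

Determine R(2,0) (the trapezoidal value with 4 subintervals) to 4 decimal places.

-0.2549

From R(2,1) = (4·R(2,0) − R(1,0))/3, solve for R(2,0):
4·R(2,0) = 3·(-0.291356) + (-0.145424) = -1.019492
R(2,0) = -0.254873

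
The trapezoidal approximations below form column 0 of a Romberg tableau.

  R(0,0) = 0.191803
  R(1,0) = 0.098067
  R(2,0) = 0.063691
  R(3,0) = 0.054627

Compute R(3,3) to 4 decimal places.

Richardson extrapolation on the trapezoidal column (denominator 4−1=3):
R(1,1) = (4·0.098067 − 0.191803) / 3 = 0.066822
R(2,1) = (4·0.063691 − 0.098067) / 3 = 0.052232
R(3,1) = (4·0.054627 − 0.063691) / 3 = 0.051606
R(2,2) = 0.052232 + (0.052232 − 0.066822)/15 = 0.051259
R(3,2) = (16·0.051606 − 0.052232) / 15 = 0.051564
R(3,3) = (64·0.051564 − 0.051259) / 63 = 0.051569
(Column j=1 coincides with Simpson's rule on the same nodes.)

0.0516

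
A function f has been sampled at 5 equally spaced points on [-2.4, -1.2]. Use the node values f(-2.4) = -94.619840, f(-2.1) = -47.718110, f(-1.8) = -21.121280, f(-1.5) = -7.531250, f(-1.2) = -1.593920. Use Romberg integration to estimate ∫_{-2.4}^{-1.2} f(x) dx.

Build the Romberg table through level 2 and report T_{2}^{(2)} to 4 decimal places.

T_{0}^{(0)} (trapezoid, 1 panel, h=1.2000): -57.728256
T_{1}^{(0)} (trapezoid, 2 panels, h=0.6000): -41.536896
T_{2}^{(0)} (trapezoid, 4 panels, h=0.3000): -37.343256
T_{1}^{(1)} = -41.536896 + (-41.536896 − (-57.728256))/3 = -36.139776
T_{2}^{(1)} = -37.343256 + (-37.343256 − (-41.536896))/3 = -35.945376
T_{2}^{(2)} = -35.945376 + (-35.945376 − (-36.139776))/15 = -35.932416

-35.9324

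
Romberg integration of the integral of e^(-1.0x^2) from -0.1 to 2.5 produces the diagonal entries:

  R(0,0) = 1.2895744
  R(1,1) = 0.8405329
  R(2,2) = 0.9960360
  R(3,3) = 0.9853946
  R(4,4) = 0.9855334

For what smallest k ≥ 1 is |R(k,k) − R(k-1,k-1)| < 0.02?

k = 3

|R(1,1) − R(0,0)| = 0.4490415 ≥ 0.02
|R(2,2) − R(1,1)| = 0.1555031 ≥ 0.02
|R(3,3) − R(2,2)| = 0.0106414 < 0.02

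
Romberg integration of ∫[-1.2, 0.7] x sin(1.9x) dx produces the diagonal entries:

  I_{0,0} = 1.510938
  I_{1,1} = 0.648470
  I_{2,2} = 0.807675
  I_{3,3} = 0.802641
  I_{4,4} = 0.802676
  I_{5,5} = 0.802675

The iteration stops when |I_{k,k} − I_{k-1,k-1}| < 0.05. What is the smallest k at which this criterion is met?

k = 3

|I_{1,1} − I_{0,0}| = 0.862468 ≥ 0.05
|I_{2,2} − I_{1,1}| = 0.159205 ≥ 0.05
|I_{3,3} − I_{2,2}| = 0.005034 < 0.05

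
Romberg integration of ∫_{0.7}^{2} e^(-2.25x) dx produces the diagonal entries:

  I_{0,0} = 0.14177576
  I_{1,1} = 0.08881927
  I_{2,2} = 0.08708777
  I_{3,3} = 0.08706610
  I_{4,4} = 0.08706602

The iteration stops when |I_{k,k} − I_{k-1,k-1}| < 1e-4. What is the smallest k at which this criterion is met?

k = 3

|I_{1,1} − I_{0,0}| = 0.05295649 ≥ 1e-4
|I_{2,2} − I_{1,1}| = 0.00173150 ≥ 1e-4
|I_{3,3} − I_{2,2}| = 0.00002167 < 1e-4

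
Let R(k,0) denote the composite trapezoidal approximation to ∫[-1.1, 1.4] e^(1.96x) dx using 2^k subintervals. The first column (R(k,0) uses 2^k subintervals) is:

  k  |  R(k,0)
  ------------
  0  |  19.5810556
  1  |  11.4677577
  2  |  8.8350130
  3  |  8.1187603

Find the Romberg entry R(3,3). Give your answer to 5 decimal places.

Richardson extrapolation on the trapezoidal column (denominator 4−1=3):
R(1,1) = (4·11.4677577 − 19.5810556) / 3 = 8.7633251
R(2,1) = 8.8350130 + (8.8350130 − 11.4677577)/3 = 7.9574314
R(3,1) = (4·8.1187603 − 8.8350130) / 3 = 7.8800094
R(2,2) = (16·7.9574314 − 8.7633251) / 15 = 7.9037052
R(3,2) = (16·7.8800094 − 7.9574314) / 15 = 7.8748479
R(3,3) = (64·7.8748479 − 7.9037052) / 63 = 7.8743898
(Column j=1 coincides with Simpson's rule on the same nodes.)

7.87439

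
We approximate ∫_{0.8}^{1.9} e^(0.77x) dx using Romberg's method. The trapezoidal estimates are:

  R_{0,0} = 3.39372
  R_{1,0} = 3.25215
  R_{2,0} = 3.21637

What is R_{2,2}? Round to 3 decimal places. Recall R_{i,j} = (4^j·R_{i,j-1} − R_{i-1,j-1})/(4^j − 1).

Richardson extrapolation on the trapezoidal column (denominator 4−1=3):
R_{1,1} = (4·3.25215 − 3.39372) / 3 = 3.20496
R_{2,1} = (4·3.21637 − 3.25215) / 3 = 3.20444
R_{2,2} = 3.20444 + (3.20444 − 3.20496)/15 = 3.20441

3.204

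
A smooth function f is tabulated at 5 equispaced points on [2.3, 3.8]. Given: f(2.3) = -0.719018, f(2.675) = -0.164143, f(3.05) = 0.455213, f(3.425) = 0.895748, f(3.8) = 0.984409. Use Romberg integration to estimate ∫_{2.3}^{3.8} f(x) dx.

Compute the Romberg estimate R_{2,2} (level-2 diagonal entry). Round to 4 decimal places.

R_{0,0} (trapezoid, 1 panel, h=1.5000): 0.199043
R_{1,0} (trapezoid, 2 panels, h=0.7500): 0.440931
R_{2,0} (trapezoid, 4 panels, h=0.3750): 0.494818
R_{1,1} = 0.440931 + (0.440931 − 0.199043)/3 = 0.521560
R_{2,1} = 0.494818 + (0.494818 − 0.440931)/3 = 0.512780
R_{2,2} = 0.512780 + (0.512780 − 0.521560)/15 = 0.512195

0.5122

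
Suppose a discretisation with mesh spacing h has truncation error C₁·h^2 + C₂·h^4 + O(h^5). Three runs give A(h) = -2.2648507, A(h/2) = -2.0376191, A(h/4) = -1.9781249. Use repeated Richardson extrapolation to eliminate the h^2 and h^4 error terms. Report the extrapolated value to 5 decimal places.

-1.95805

First eliminate the h^2 term (factor 2^2 = 4):
  B₁ = (4·(-2.0376191) − (-2.2648507))/3 = -1.9618752
  B₂ = (4·(-1.9781249) − (-2.0376191))/3 = -1.9582935
Then eliminate the h^4 term (factor 2^4 = 16):
  (16·(-1.9582935) − (-1.9618752))/15 = -1.9580547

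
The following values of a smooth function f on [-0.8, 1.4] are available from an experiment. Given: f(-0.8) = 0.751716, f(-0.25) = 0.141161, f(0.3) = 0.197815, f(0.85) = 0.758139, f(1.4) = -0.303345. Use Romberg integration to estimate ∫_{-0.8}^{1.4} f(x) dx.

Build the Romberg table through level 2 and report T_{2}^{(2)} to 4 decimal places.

0.8382

T_{0}^{(0)} (trapezoid, 1 panel, h=2.2000): 0.493208
T_{1}^{(0)} (trapezoid, 2 panels, h=1.1000): 0.464201
T_{2}^{(0)} (trapezoid, 4 panels, h=0.5500): 0.726715
T_{1}^{(1)} = 0.464201 + (0.464201 − 0.493208)/3 = 0.454532
T_{2}^{(1)} = 0.726715 + (0.726715 − 0.464201)/3 = 0.814220
T_{2}^{(2)} = 0.814220 + (0.814220 − 0.454532)/15 = 0.838199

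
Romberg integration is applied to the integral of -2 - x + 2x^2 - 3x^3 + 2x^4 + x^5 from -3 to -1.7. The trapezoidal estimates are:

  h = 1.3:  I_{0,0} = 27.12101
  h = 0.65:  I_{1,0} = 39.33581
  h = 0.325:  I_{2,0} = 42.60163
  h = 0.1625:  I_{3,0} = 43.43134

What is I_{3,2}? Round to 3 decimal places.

43.709

I_{2,1} = (4·42.60163 − 39.33581) / 3 = 43.69024
I_{3,1} = (4·43.43134 − 42.60163) / 3 = 43.70791
I_{3,2} = (16·43.70791 − 43.69024) / 15 = 43.70909
(Column j=1 coincides with Simpson's rule on the same nodes.)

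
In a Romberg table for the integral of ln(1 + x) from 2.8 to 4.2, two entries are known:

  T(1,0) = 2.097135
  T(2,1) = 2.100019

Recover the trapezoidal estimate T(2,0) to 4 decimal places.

From T(2,1) = (4·T(2,0) − T(1,0))/3, solve for T(2,0):
4·T(2,0) = 3·2.100019 + 2.097135 = 8.397192
T(2,0) = 2.099298

2.0993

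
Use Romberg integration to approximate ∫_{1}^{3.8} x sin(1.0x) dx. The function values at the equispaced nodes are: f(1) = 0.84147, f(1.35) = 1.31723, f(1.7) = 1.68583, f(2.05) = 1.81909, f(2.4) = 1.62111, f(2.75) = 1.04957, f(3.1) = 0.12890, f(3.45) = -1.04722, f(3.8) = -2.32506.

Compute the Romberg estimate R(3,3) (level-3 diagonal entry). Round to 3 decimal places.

R(0,0) (trapezoid, 1 panel, h=2.8000): -2.07703
R(1,0) (trapezoid, 2 panels, h=1.4000): 1.23104
R(2,0) (trapezoid, 4 panels, h=0.7000): 1.88583
R(3,0) (trapezoid, 8 panels, h=0.3500): 2.04145
R(1,1) = 1.23104 + (1.23104 − (-2.07703))/3 = 2.33373
R(2,1) = 1.88583 + (1.88583 − 1.23104)/3 = 2.10409
R(3,1) = 2.04145 + (2.04145 − 1.88583)/3 = 2.09332
R(2,2) = 2.10409 + (2.10409 − 2.33373)/15 = 2.08878
R(3,2) = 2.09332 + (2.09332 − 2.10409)/15 = 2.09260
R(3,3) = 2.09260 + (2.09260 − 2.08878)/63 = 2.09266

2.093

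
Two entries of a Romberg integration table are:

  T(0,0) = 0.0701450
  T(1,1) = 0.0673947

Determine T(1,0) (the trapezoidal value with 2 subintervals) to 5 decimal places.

0.06808

From T(1,1) = (4·T(1,0) − T(0,0))/3, solve for T(1,0):
4·T(1,0) = 3·0.0673947 + 0.0701450 = 0.2723291
T(1,0) = 0.0680823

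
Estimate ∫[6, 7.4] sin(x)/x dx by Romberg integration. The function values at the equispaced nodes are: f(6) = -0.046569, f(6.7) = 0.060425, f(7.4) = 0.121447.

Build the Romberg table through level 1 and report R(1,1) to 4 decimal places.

R(0,0) (trapezoid, 1 panel, h=1.4000): 0.052415
R(1,0) (trapezoid, 2 panels, h=0.7000): 0.068505
R(1,1) = 0.068505 + (0.068505 − 0.052415)/3 = 0.073868

0.0739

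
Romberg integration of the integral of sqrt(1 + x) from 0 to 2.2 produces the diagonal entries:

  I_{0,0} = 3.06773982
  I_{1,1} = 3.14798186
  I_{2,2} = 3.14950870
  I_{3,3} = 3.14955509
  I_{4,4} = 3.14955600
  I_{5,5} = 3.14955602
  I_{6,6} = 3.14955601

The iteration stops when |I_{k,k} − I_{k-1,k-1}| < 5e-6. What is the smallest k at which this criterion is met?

|I_{1,1} − I_{0,0}| = 0.08024204 ≥ 5e-6
|I_{2,2} − I_{1,1}| = 0.00152684 ≥ 5e-6
|I_{3,3} − I_{2,2}| = 0.00004639 ≥ 5e-6
|I_{4,4} − I_{3,3}| = 0.00000091 < 5e-6

k = 4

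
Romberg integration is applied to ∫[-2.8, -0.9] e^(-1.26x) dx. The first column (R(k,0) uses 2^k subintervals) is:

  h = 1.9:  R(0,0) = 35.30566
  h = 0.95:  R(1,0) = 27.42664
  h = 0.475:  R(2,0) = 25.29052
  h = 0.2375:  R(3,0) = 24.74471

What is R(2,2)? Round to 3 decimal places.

24.564

Richardson extrapolation on the trapezoidal column (denominator 4−1=3):
R(1,1) = (4·27.42664 − 35.30566) / 3 = 24.80030
R(2,1) = 25.29052 + (25.29052 − 27.42664)/3 = 24.57848
R(2,2) = (16·24.57848 − 24.80030) / 15 = 24.56369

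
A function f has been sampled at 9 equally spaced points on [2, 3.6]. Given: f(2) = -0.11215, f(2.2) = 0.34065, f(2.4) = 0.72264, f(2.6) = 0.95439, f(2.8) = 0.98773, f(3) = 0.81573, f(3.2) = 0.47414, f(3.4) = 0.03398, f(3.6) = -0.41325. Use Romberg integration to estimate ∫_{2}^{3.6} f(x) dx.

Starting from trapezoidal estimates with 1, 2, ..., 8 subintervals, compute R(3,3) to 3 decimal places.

R(0,0) (trapezoid, 1 panel, h=1.6000): -0.42032
R(1,0) (trapezoid, 2 panels, h=0.8000): 0.58002
R(2,0) (trapezoid, 4 panels, h=0.4000): 0.76872
R(3,0) (trapezoid, 8 panels, h=0.2000): 0.81331
R(1,1) = 0.58002 + (0.58002 − (-0.42032))/3 = 0.91347
R(2,1) = 0.76872 + (0.76872 − 0.58002)/3 = 0.83162
R(3,1) = 0.81331 + (0.81331 − 0.76872)/3 = 0.82817
R(2,2) = 0.83162 + (0.83162 − 0.91347)/15 = 0.82616
R(3,2) = 0.82817 + (0.82817 − 0.83162)/15 = 0.82794
R(3,3) = 0.82794 + (0.82794 − 0.82616)/63 = 0.82797

0.828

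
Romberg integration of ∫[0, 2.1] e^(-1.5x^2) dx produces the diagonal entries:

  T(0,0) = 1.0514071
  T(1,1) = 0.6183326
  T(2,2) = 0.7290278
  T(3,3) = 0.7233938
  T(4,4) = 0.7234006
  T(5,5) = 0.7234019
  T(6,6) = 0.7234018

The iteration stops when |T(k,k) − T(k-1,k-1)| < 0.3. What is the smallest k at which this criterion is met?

|T(1,1) − T(0,0)| = 0.4330745 ≥ 0.3
|T(2,2) − T(1,1)| = 0.1106952 < 0.3

k = 2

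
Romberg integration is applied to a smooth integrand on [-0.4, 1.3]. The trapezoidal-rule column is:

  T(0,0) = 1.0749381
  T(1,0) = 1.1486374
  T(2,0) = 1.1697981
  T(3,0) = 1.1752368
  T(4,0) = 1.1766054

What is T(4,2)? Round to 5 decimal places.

1.17706

Richardson extrapolation on the trapezoidal column (denominator 4−1=3):
T(3,1) = 1.1752368 + (1.1752368 − 1.1697981)/3 = 1.1770497
T(4,1) = (4·1.1766054 − 1.1752368) / 3 = 1.1770616
T(4,2) = 1.1770616 + (1.1770616 − 1.1770497)/15 = 1.1770624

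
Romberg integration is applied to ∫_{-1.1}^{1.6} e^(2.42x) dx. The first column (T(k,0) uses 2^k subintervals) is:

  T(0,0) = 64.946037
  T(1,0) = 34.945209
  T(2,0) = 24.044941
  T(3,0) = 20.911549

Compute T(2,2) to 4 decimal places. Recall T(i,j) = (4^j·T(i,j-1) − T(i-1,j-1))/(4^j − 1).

Richardson extrapolation on the trapezoidal column (denominator 4−1=3):
T(1,1) = 34.945209 + (34.945209 − 64.946037)/3 = 24.944933
T(2,1) = (4·24.044941 − 34.945209) / 3 = 20.411518
T(2,2) = (16·20.411518 − 24.944933) / 15 = 20.109290
(Column j=1 coincides with Simpson's rule on the same nodes.)

20.1093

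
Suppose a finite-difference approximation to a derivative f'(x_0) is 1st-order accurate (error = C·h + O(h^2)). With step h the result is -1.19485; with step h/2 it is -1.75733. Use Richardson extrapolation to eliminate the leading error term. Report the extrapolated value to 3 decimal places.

The leading error scales as h; refining by a factor of 2 reduces it by 2^1 = 2.
Extrapolated value = (2·A(h/2) − A(h)) / (2 − 1)
= (2·(-1.75733) − (-1.19485)) / 1
= -2.31981 / 1 = -2.31981

-2.320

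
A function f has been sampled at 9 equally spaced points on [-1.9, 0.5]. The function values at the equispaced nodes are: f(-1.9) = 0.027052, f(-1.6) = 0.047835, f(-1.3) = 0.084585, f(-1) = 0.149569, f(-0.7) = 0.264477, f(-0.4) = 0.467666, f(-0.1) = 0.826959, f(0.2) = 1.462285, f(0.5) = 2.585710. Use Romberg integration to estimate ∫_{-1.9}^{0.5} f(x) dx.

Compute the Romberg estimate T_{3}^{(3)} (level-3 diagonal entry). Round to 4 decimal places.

T_{0}^{(0)} (trapezoid, 1 panel, h=2.4000): 3.135314
T_{1}^{(0)} (trapezoid, 2 panels, h=1.2000): 1.885030
T_{2}^{(0)} (trapezoid, 4 panels, h=0.6000): 1.489441
T_{3}^{(0)} (trapezoid, 8 panels, h=0.3000): 1.382927
T_{1}^{(1)} = 1.885030 + (1.885030 − 3.135314)/3 = 1.468269
T_{2}^{(1)} = 1.489441 + (1.489441 − 1.885030)/3 = 1.357578
T_{3}^{(1)} = 1.382927 + (1.382927 − 1.489441)/3 = 1.347422
T_{2}^{(2)} = 1.357578 + (1.357578 − 1.468269)/15 = 1.350199
T_{3}^{(2)} = 1.347422 + (1.347422 − 1.357578)/15 = 1.346745
T_{3}^{(3)} = 1.346745 + (1.346745 − 1.350199)/63 = 1.346690

1.3467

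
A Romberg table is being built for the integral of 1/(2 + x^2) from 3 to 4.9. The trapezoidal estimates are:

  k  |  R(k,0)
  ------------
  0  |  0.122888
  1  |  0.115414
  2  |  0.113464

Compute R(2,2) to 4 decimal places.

0.1128

R(1,1) = (4·0.115414 − 0.122888) / 3 = 0.112923
R(2,1) = 0.113464 + (0.113464 − 0.115414)/3 = 0.112814
R(2,2) = 0.112814 + (0.112814 − 0.112923)/15 = 0.112807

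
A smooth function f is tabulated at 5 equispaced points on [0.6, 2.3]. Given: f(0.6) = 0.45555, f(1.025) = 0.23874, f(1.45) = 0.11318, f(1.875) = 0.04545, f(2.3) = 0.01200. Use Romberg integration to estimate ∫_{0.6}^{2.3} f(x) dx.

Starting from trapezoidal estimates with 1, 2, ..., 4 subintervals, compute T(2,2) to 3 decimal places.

T(0,0) (trapezoid, 1 panel, h=1.7000): 0.39742
T(1,0) (trapezoid, 2 panels, h=0.8500): 0.29491
T(2,0) (trapezoid, 4 panels, h=0.4250): 0.26824
T(1,1) = 0.29491 + (0.29491 − 0.39742)/3 = 0.26074
T(2,1) = 0.26824 + (0.26824 − 0.29491)/3 = 0.25935
T(2,2) = 0.25935 + (0.25935 − 0.26074)/15 = 0.25926

0.259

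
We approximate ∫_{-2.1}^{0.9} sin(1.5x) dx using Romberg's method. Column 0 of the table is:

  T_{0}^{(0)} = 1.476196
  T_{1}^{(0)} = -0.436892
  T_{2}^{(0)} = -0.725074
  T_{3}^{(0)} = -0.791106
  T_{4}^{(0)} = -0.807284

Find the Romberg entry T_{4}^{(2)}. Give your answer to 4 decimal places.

T_{3}^{(1)} = (4·(-0.791106) − (-0.725074)) / 3 = -0.813117
T_{4}^{(1)} = (4·(-0.807284) − (-0.791106)) / 3 = -0.812677
T_{4}^{(2)} = (16·(-0.812677) − (-0.813117)) / 15 = -0.812648

-0.8126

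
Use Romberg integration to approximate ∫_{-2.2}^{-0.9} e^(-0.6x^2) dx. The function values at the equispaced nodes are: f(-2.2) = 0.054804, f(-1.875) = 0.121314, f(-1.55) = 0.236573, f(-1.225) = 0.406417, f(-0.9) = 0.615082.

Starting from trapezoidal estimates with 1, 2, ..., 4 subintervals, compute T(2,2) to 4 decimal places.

T(0,0) (trapezoid, 1 panel, h=1.3000): 0.435426
T(1,0) (trapezoid, 2 panels, h=0.6500): 0.371485
T(2,0) (trapezoid, 4 panels, h=0.3250): 0.357255
T(1,1) = 0.371485 + (0.371485 − 0.435426)/3 = 0.350171
T(2,1) = 0.357255 + (0.357255 − 0.371485)/3 = 0.352512
T(2,2) = 0.352512 + (0.352512 − 0.350171)/15 = 0.352668

0.3527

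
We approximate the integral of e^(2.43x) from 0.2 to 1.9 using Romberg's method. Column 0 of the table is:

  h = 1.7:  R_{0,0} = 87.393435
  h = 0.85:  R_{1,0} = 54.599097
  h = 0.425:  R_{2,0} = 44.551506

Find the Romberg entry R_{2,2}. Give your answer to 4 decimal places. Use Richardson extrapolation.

41.0380

Richardson extrapolation on the trapezoidal column (denominator 4−1=3):
R_{1,1} = 54.599097 + (54.599097 − 87.393435)/3 = 43.667651
R_{2,1} = (4·44.551506 − 54.599097) / 3 = 41.202309
R_{2,2} = 41.202309 + (41.202309 − 43.667651)/15 = 41.037953
(Column j=1 coincides with Simpson's rule on the same nodes.)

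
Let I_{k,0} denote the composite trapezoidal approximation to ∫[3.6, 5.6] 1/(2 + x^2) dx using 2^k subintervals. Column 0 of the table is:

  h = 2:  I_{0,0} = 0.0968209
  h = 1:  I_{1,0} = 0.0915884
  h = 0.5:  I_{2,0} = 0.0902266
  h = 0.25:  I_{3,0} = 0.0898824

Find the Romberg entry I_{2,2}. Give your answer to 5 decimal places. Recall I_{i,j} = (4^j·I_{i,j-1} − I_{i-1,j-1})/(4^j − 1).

Richardson extrapolation on the trapezoidal column (denominator 4−1=3):
I_{1,1} = 0.0915884 + (0.0915884 − 0.0968209)/3 = 0.0898442
I_{2,1} = 0.0902266 + (0.0902266 − 0.0915884)/3 = 0.0897727
I_{2,2} = (16·0.0897727 − 0.0898442) / 15 = 0.0897679

0.08977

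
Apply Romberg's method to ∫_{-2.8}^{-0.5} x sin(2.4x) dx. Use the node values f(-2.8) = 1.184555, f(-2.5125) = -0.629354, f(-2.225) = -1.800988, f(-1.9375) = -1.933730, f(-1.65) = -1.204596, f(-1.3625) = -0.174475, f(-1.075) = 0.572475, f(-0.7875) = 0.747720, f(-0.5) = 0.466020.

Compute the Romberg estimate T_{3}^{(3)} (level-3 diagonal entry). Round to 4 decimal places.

-1.0697

T_{0}^{(0)} (trapezoid, 1 panel, h=2.3000): 1.898161
T_{1}^{(0)} (trapezoid, 2 panels, h=1.1500): -0.436205
T_{2}^{(0)} (trapezoid, 4 panels, h=0.5750): -0.924497
T_{3}^{(0)} (trapezoid, 8 panels, h=0.2875): -1.034327
T_{1}^{(1)} = -0.436205 + (-0.436205 − 1.898161)/3 = -1.214327
T_{2}^{(1)} = -0.924497 + (-0.924497 − (-0.436205))/3 = -1.087261
T_{3}^{(1)} = -1.034327 + (-1.034327 − (-0.924497))/3 = -1.070937
T_{2}^{(2)} = -1.087261 + (-1.087261 − (-1.214327))/15 = -1.078790
T_{3}^{(2)} = -1.070937 + (-1.070937 − (-1.087261))/15 = -1.069849
T_{3}^{(3)} = -1.069849 + (-1.069849 − (-1.078790))/63 = -1.069707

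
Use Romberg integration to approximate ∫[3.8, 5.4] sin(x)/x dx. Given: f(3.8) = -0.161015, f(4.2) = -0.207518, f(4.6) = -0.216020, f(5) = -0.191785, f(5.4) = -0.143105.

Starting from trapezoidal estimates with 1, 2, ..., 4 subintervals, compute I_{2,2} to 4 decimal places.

I_{0,0} (trapezoid, 1 panel, h=1.6000): -0.243296
I_{1,0} (trapezoid, 2 panels, h=0.8000): -0.294464
I_{2,0} (trapezoid, 4 panels, h=0.4000): -0.306953
I_{1,1} = -0.294464 + (-0.294464 − (-0.243296))/3 = -0.311520
I_{2,1} = -0.306953 + (-0.306953 − (-0.294464))/3 = -0.311116
I_{2,2} = -0.311116 + (-0.311116 − (-0.311520))/15 = -0.311089

-0.3111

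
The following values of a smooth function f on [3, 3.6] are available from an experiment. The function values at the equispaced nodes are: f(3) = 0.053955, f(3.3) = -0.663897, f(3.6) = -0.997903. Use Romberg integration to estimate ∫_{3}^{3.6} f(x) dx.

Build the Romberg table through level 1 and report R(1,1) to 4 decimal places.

-0.3600

R(0,0) (trapezoid, 1 panel, h=0.6000): -0.283184
R(1,0) (trapezoid, 2 panels, h=0.3000): -0.340761
R(1,1) = -0.340761 + (-0.340761 − (-0.283184))/3 = -0.359953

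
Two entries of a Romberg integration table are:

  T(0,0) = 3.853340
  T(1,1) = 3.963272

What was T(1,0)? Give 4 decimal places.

3.9358

From T(1,1) = (4·T(1,0) − T(0,0))/3, solve for T(1,0):
4·T(1,0) = 3·3.963272 + 3.853340 = 15.743156
T(1,0) = 3.935789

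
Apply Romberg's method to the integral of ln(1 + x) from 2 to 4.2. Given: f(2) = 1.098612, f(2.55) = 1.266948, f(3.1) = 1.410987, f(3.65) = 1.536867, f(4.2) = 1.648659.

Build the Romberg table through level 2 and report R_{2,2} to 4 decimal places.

3.0772

R_{0,0} (trapezoid, 1 panel, h=2.2000): 3.021998
R_{1,0} (trapezoid, 2 panels, h=1.1000): 3.063085
R_{2,0} (trapezoid, 4 panels, h=0.5500): 3.073641
R_{1,1} = 3.063085 + (3.063085 − 3.021998)/3 = 3.076781
R_{2,1} = 3.073641 + (3.073641 − 3.063085)/3 = 3.077160
R_{2,2} = 3.077160 + (3.077160 − 3.076781)/15 = 3.077185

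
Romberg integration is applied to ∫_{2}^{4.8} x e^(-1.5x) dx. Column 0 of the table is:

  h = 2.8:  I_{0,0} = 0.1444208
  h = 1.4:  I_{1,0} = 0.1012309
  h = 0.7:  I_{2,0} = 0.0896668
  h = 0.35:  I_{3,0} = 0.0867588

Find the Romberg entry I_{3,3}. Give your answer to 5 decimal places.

Richardson extrapolation on the trapezoidal column (denominator 4−1=3):
I_{1,1} = (4·0.1012309 − 0.1444208) / 3 = 0.0868343
I_{2,1} = (4·0.0896668 − 0.1012309) / 3 = 0.0858121
I_{3,1} = (4·0.0867588 − 0.0896668) / 3 = 0.0857895
I_{2,2} = 0.0858121 + (0.0858121 − 0.0868343)/15 = 0.0857440
I_{3,2} = 0.0857895 + (0.0857895 − 0.0858121)/15 = 0.0857880
I_{3,3} = 0.0857880 + (0.0857880 − 0.0857440)/63 = 0.0857887

0.08579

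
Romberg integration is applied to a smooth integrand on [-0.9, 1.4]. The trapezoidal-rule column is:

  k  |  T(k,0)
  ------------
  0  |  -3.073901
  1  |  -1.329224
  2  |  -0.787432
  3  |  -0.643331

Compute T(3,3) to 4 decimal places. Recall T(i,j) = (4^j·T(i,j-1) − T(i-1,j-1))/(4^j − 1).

T(1,1) = -1.329224 + (-1.329224 − (-3.073901))/3 = -0.747665
T(2,1) = (4·(-0.787432) − (-1.329224)) / 3 = -0.606835
T(3,1) = (4·(-0.643331) − (-0.787432)) / 3 = -0.595297
T(2,2) = -0.606835 + (-0.606835 − (-0.747665))/15 = -0.597446
T(3,2) = -0.595297 + (-0.595297 − (-0.606835))/15 = -0.594528
T(3,3) = (64·(-0.594528) − (-0.597446)) / 63 = -0.594482
(Column j=1 coincides with Simpson's rule on the same nodes.)

-0.5945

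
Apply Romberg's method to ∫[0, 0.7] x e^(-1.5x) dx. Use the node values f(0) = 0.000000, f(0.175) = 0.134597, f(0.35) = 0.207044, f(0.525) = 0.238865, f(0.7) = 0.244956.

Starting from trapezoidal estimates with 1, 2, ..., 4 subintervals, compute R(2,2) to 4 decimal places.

0.1256

R(0,0) (trapezoid, 1 panel, h=0.7000): 0.085735
R(1,0) (trapezoid, 2 panels, h=0.3500): 0.115333
R(2,0) (trapezoid, 4 panels, h=0.1750): 0.123022
R(1,1) = 0.115333 + (0.115333 − 0.085735)/3 = 0.125199
R(2,1) = 0.123022 + (0.123022 − 0.115333)/3 = 0.125585
R(2,2) = 0.125585 + (0.125585 − 0.125199)/15 = 0.125611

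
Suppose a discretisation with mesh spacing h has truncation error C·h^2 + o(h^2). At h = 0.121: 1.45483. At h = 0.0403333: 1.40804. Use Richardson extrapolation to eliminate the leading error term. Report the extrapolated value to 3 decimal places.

Extrapolated value = (9·A(h/3) − A(h)) / (9 − 1)
= (9·1.40804 − 1.45483) / 8
= 11.21753 / 8 = 1.40219

1.402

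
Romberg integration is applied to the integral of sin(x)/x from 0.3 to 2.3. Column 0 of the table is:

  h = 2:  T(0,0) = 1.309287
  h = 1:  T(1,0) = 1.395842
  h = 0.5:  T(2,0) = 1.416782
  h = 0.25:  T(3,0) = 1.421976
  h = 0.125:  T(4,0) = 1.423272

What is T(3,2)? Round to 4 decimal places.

Richardson extrapolation on the trapezoidal column (denominator 4−1=3):
T(2,1) = (4·1.416782 − 1.395842) / 3 = 1.423762
T(3,1) = 1.421976 + (1.421976 − 1.416782)/3 = 1.423707
T(3,2) = 1.423707 + (1.423707 − 1.423762)/15 = 1.423703

1.4237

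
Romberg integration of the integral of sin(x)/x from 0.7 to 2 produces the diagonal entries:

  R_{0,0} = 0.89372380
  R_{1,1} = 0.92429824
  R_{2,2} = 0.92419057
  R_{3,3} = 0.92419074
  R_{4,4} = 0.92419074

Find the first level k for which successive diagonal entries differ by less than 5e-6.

|R_{1,1} − R_{0,0}| = 0.03057444 ≥ 5e-6
|R_{2,2} − R_{1,1}| = 0.00010767 ≥ 5e-6
|R_{3,3} − R_{2,2}| = 0.00000017 < 5e-6

k = 3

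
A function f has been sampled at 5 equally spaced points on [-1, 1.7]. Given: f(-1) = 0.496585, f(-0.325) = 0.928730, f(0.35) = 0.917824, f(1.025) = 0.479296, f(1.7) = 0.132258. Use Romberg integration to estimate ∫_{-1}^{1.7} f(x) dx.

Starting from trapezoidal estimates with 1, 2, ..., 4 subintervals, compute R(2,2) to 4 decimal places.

R(0,0) (trapezoid, 1 panel, h=2.7000): 0.848938
R(1,0) (trapezoid, 2 panels, h=1.3500): 1.663531
R(2,0) (trapezoid, 4 panels, h=0.6750): 1.782183
R(1,1) = 1.663531 + (1.663531 − 0.848938)/3 = 1.935062
R(2,1) = 1.782183 + (1.782183 − 1.663531)/3 = 1.821734
R(2,2) = 1.821734 + (1.821734 − 1.935062)/15 = 1.814179

1.8142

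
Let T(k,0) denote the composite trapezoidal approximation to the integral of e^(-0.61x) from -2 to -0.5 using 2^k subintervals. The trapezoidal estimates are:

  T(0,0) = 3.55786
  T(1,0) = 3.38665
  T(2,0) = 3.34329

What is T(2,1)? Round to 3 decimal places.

Richardson extrapolation on the trapezoidal column (denominator 4−1=3):
T(2,1) = 3.34329 + (3.34329 − 3.38665)/3 = 3.32884
(Column j=1 coincides with Simpson's rule on the same nodes.)

3.329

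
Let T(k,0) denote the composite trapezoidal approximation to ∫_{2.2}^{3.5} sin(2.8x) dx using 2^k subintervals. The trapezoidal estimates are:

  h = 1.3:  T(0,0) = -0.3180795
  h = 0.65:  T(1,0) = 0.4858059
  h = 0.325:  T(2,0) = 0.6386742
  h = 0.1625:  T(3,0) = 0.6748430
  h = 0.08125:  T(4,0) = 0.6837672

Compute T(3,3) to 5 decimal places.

T(1,1) = 0.4858059 + (0.4858059 − (-0.3180795))/3 = 0.7537677
T(2,1) = 0.6386742 + (0.6386742 − 0.4858059)/3 = 0.6896303
T(3,1) = 0.6748430 + (0.6748430 − 0.6386742)/3 = 0.6868993
T(2,2) = (16·0.6896303 − 0.7537677) / 15 = 0.6853545
T(3,2) = 0.6868993 + (0.6868993 − 0.6896303)/15 = 0.6867172
T(3,3) = 0.6867172 + (0.6867172 − 0.6853545)/63 = 0.6867388

0.68674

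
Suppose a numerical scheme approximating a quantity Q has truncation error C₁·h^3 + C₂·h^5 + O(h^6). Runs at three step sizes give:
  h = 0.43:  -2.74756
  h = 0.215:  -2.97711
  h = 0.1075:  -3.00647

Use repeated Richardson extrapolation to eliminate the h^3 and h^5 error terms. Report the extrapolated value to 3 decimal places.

First eliminate the h^3 term (factor 2^3 = 8):
  B₁ = (8·(-2.97711) − (-2.74756))/7 = -3.00990
  B₂ = (8·(-3.00647) − (-2.97711))/7 = -3.01066
Then eliminate the h^5 term (factor 2^5 = 32):
  (32·(-3.01066) − (-3.00990))/31 = -3.01068

-3.011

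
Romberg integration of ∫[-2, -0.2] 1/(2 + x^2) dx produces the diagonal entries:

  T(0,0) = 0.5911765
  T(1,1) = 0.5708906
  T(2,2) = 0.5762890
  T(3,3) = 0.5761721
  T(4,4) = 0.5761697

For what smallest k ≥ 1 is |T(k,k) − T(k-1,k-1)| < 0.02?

|T(1,1) − T(0,0)| = 0.0202859 ≥ 0.02
|T(2,2) − T(1,1)| = 0.0053984 < 0.02

k = 2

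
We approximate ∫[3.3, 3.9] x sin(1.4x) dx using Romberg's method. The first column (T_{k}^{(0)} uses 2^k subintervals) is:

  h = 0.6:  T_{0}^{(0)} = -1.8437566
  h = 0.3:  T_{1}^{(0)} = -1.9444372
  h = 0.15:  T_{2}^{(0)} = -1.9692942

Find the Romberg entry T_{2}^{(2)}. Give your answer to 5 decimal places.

Richardson extrapolation on the trapezoidal column (denominator 4−1=3):
T_{1}^{(1)} = -1.9444372 + (-1.9444372 − (-1.8437566))/3 = -1.9779974
T_{2}^{(1)} = (4·(-1.9692942) − (-1.9444372)) / 3 = -1.9775799
T_{2}^{(2)} = -1.9775799 + (-1.9775799 − (-1.9779974))/15 = -1.9775521

-1.97755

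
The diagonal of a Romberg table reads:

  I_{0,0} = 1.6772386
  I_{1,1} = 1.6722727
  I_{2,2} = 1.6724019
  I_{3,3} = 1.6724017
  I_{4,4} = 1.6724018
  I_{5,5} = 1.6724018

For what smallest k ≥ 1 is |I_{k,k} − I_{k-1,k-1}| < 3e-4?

k = 2

|I_{1,1} − I_{0,0}| = 0.0049659 ≥ 3e-4
|I_{2,2} − I_{1,1}| = 0.0001292 < 3e-4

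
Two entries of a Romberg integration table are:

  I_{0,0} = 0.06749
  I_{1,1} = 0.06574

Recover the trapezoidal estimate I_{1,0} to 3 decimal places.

0.066

From I_{1,1} = (4·I_{1,0} − I_{0,0})/3, solve for I_{1,0}:
4·I_{1,0} = 3·0.06574 + 0.06749 = 0.26471
I_{1,0} = 0.06618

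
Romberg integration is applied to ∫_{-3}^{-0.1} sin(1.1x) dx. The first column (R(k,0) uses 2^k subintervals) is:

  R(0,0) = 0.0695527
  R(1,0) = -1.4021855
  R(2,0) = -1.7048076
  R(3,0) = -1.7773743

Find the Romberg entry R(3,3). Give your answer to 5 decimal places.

-1.80131

R(1,1) = -1.4021855 + (-1.4021855 − 0.0695527)/3 = -1.8927649
R(2,1) = (4·(-1.7048076) − (-1.4021855)) / 3 = -1.8056816
R(3,1) = (4·(-1.7773743) − (-1.7048076)) / 3 = -1.8015632
R(2,2) = (16·(-1.8056816) − (-1.8927649)) / 15 = -1.7998760
R(3,2) = (16·(-1.8015632) − (-1.8056816)) / 15 = -1.8012886
R(3,3) = (64·(-1.8012886) − (-1.7998760)) / 63 = -1.8013110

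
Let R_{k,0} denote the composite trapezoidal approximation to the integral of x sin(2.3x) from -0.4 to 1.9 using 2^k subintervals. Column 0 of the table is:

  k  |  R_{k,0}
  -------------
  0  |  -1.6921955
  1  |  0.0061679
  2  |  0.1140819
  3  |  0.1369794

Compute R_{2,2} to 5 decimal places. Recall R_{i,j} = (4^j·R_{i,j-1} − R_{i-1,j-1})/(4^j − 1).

0.12190

R_{1,1} = 0.0061679 + (0.0061679 − (-1.6921955))/3 = 0.5722890
R_{2,1} = 0.1140819 + (0.1140819 − 0.0061679)/3 = 0.1500532
R_{2,2} = (16·0.1500532 − 0.5722890) / 15 = 0.1219041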